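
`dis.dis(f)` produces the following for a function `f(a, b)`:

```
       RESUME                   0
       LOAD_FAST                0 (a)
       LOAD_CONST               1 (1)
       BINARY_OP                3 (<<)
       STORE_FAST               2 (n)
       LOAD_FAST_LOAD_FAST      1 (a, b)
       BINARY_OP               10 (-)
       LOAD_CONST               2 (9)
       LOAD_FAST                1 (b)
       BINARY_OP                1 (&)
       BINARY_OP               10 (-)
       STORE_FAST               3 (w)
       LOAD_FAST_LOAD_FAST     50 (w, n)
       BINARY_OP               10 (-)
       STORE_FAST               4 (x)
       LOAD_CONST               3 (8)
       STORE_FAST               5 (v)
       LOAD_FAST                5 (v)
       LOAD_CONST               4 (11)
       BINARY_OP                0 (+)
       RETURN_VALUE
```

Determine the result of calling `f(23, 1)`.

19

LOAD_FAST a → push 23. Stack: [23]
LOAD_CONST → push 1. Stack: [23, 1]
BINARY_OP << → 23 << 1 = 46. Stack: [46]
STORE_FAST n → n=46. Stack: []
LOAD_FAST_LOAD_FAST a,b → push 23,1. Stack: [23, 1]
BINARY_OP - → 23 - 1 = 22. Stack: [22]
LOAD_CONST → push 9. Stack: [22, 9]
LOAD_FAST b → push 1. Stack: [22, 9, 1]
BINARY_OP & → 9 & 1 = 1. Stack: [22, 1]
BINARY_OP - → 22 - 1 = 21. Stack: [21]
STORE_FAST w → w=21. Stack: []
LOAD_FAST_LOAD_FAST w,n → push 21,46. Stack: [21, 46]
BINARY_OP - → 21 - 46 = -25. Stack: [-25]
STORE_FAST x → x=-25. Stack: []
LOAD_CONST → push 8. Stack: [8]
STORE_FAST v → v=8. Stack: []
LOAD_FAST v → push 8. Stack: [8]
LOAD_CONST → push 11. Stack: [8, 11]
BINARY_OP + → 8 + 11 = 19. Stack: [19]
RETURN_VALUE → return 19.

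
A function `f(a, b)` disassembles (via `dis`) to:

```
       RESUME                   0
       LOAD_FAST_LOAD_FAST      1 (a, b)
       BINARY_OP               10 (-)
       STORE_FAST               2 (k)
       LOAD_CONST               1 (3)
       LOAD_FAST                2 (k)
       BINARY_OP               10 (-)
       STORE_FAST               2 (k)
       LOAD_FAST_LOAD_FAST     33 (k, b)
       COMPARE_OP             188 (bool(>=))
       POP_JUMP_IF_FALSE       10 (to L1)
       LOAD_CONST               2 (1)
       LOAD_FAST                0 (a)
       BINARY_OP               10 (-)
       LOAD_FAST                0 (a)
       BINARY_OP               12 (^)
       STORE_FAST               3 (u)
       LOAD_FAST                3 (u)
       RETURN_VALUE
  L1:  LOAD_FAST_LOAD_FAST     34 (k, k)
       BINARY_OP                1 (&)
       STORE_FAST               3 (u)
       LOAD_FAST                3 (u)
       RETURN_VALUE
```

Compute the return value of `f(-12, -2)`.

-7

LOAD_FAST_LOAD_FAST a,b → push -12,-2. Stack: [-12, -2]
BINARY_OP - → -12 - -2 = -10. Stack: [-10]
STORE_FAST k → k=-10. Stack: []
LOAD_CONST → push 3. Stack: [3]
LOAD_FAST k → push -10. Stack: [3, -10]
BINARY_OP - → 3 - -10 = 13. Stack: [13]
STORE_FAST k → k=13. Stack: []
LOAD_FAST_LOAD_FAST k,b → push 13,-2. Stack: [13, -2]
COMPARE_OP bool(>=) → 13 vs -2 = True. Stack: [True]
POP_JUMP_IF_FALSE → pop True; no jump. Stack: []
LOAD_CONST → push 1. Stack: [1]
LOAD_FAST a → push -12. Stack: [1, -12]
BINARY_OP - → 1 - -12 = 13. Stack: [13]
LOAD_FAST a → push -12. Stack: [13, -12]
BINARY_OP ^ → 13 ^ -12 = -7. Stack: [-7]
STORE_FAST u → u=-7. Stack: []
LOAD_FAST u → push -7. Stack: [-7]
RETURN_VALUE → return -7.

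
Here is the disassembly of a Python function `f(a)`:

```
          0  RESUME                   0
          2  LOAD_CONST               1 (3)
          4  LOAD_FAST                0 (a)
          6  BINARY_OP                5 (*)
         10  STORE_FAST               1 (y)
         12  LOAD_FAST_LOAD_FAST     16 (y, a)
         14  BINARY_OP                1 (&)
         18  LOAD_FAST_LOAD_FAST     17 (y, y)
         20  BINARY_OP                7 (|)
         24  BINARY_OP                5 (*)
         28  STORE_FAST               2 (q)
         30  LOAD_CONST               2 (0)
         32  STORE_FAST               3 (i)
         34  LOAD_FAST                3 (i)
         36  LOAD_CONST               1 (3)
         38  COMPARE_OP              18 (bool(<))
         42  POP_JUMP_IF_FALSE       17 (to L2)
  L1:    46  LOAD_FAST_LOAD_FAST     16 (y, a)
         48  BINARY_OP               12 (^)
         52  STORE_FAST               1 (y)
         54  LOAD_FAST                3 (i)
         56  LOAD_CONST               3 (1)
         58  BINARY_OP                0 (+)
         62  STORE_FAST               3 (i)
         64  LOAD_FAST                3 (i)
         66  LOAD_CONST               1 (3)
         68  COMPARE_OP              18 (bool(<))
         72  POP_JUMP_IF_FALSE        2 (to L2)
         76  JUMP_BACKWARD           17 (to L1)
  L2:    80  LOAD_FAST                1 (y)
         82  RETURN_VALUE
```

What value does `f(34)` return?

68

LOAD_CONST → push 3. Stack: [3]
LOAD_FAST a → push 34. Stack: [3, 34]
BINARY_OP * → 3 * 34 = 102. Stack: [102]
STORE_FAST y → y=102. Stack: []
LOAD_FAST_LOAD_FAST y,a → push 102,34. Stack: [102, 34]
BINARY_OP & → 102 & 34 = 34. Stack: [34]
LOAD_FAST_LOAD_FAST y,y → push 102,102. Stack: [34, 102, 102]
BINARY_OP | → 102 | 102 = 102. Stack: [34, 102]
BINARY_OP * → 34 * 102 = 3468. Stack: [3468]
STORE_FAST q → q=3468. Stack: []
LOAD_CONST → push 0. Stack: [0]
STORE_FAST i → i=0. Stack: []
LOAD_FAST i → push 0. Stack: [0]
LOAD_CONST → push 3. Stack: [0, 3]
COMPARE_OP bool(<) → 0 vs 3 = True. Stack: [True]
POP_JUMP_IF_FALSE → pop True; no jump. Stack: []
LOAD_FAST_LOAD_FAST y,a → push 102,34. Stack: [102, 34]
BINARY_OP ^ → 102 ^ 34 = 68. Stack: [68]
STORE_FAST y → y=68. Stack: []
LOAD_FAST i → push 0. Stack: [0]
LOAD_CONST → push 1. Stack: [0, 1]
BINARY_OP + → 0 + 1 = 1. Stack: [1]
STORE_FAST i → i=1. Stack: []
LOAD_FAST i → push 1. Stack: [1]
LOAD_CONST → push 3. Stack: [1, 3]
COMPARE_OP bool(<) → 1 vs 3 = True. Stack: [True]
POP_JUMP_IF_FALSE → pop True; no jump. Stack: []
LOAD_FAST_LOAD_FAST y,a → push 68,34. Stack: [68, 34]
BINARY_OP ^ → 68 ^ 34 = 102. Stack: [102]
STORE_FAST y → y=102. Stack: []
LOAD_FAST i → push 1. Stack: [1]
LOAD_CONST → push 1. Stack: [1, 1]
BINARY_OP + → 1 + 1 = 2. Stack: [2]
STORE_FAST i → i=2. Stack: []
LOAD_FAST i → push 2. Stack: [2]
LOAD_CONST → push 3. Stack: [2, 3]
COMPARE_OP bool(<) → 2 vs 3 = True. Stack: [True]
POP_JUMP_IF_FALSE → pop True; no jump. Stack: []
LOAD_FAST_LOAD_FAST y,a → push 102,34. Stack: [102, 34]
BINARY_OP ^ → 102 ^ 34 = 68. Stack: [68]
STORE_FAST y → y=68. Stack: []
LOAD_FAST i → push 2. Stack: [2]
LOAD_CONST → push 1. Stack: [2, 1]
BINARY_OP + → 2 + 1 = 3. Stack: [3]
STORE_FAST i → i=3. Stack: []
LOAD_FAST i → push 3. Stack: [3]
LOAD_CONST → push 3. Stack: [3, 3]
COMPARE_OP bool(<) → 3 vs 3 = False. Stack: [False]
POP_JUMP_IF_FALSE → pop False; jump. Stack: []
LOAD_FAST y → push 68. Stack: [68]
RETURN_VALUE → return 68.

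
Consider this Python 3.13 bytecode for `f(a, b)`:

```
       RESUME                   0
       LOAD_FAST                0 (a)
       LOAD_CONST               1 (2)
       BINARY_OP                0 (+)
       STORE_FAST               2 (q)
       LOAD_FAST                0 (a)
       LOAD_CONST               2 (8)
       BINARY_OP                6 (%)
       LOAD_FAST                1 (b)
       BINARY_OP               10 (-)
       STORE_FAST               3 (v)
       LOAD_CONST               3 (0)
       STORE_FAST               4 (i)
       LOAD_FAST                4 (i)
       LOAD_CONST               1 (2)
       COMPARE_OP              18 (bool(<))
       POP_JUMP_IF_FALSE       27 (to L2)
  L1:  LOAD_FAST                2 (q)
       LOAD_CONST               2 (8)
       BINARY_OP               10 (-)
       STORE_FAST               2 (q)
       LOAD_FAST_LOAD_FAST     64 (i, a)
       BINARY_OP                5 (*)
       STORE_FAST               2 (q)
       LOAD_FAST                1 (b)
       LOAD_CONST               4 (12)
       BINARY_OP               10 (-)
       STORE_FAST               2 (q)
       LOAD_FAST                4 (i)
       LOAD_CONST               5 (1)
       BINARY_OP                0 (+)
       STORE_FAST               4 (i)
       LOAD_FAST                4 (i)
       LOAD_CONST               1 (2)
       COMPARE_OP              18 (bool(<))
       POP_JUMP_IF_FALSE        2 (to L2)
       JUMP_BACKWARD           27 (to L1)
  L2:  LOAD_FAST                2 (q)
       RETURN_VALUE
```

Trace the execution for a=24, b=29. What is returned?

LOAD_FAST a → push 24. Stack: [24]
LOAD_CONST → push 2. Stack: [24, 2]
BINARY_OP + → 24 + 2 = 26. Stack: [26]
STORE_FAST q → q=26. Stack: []
LOAD_FAST a → push 24. Stack: [24]
LOAD_CONST → push 8. Stack: [24, 8]
BINARY_OP % → 24 % 8 = 0. Stack: [0]
LOAD_FAST b → push 29. Stack: [0, 29]
BINARY_OP - → 0 - 29 = -29. Stack: [-29]
STORE_FAST v → v=-29. Stack: []
LOAD_CONST → push 0. Stack: [0]
STORE_FAST i → i=0. Stack: []
LOAD_FAST i → push 0. Stack: [0]
LOAD_CONST → push 2. Stack: [0, 2]
COMPARE_OP bool(<) → 0 vs 2 = True. Stack: [True]
POP_JUMP_IF_FALSE → pop True; no jump. Stack: []
LOAD_FAST q → push 26. Stack: [26]
LOAD_CONST → push 8. Stack: [26, 8]
BINARY_OP - → 26 - 8 = 18. Stack: [18]
STORE_FAST q → q=18. Stack: []
LOAD_FAST_LOAD_FAST i,a → push 0,24. Stack: [0, 24]
BINARY_OP * → 0 * 24 = 0. Stack: [0]
STORE_FAST q → q=0. Stack: []
LOAD_FAST b → push 29. Stack: [29]
LOAD_CONST → push 12. Stack: [29, 12]
BINARY_OP - → 29 - 12 = 17. Stack: [17]
STORE_FAST q → q=17. Stack: []
LOAD_FAST i → push 0. Stack: [0]
LOAD_CONST → push 1. Stack: [0, 1]
BINARY_OP + → 0 + 1 = 1. Stack: [1]
STORE_FAST i → i=1. Stack: []
LOAD_FAST i → push 1. Stack: [1]
LOAD_CONST → push 2. Stack: [1, 2]
COMPARE_OP bool(<) → 1 vs 2 = True. Stack: [True]
POP_JUMP_IF_FALSE → pop True; no jump. Stack: []
LOAD_FAST q → push 17. Stack: [17]
LOAD_CONST → push 8. Stack: [17, 8]
BINARY_OP - → 17 - 8 = 9. Stack: [9]
STORE_FAST q → q=9. Stack: []
LOAD_FAST_LOAD_FAST i,a → push 1,24. Stack: [1, 24]
BINARY_OP * → 1 * 24 = 24. Stack: [24]
STORE_FAST q → q=24. Stack: []
LOAD_FAST b → push 29. Stack: [29]
LOAD_CONST → push 12. Stack: [29, 12]
BINARY_OP - → 29 - 12 = 17. Stack: [17]
STORE_FAST q → q=17. Stack: []
LOAD_FAST i → push 1. Stack: [1]
LOAD_CONST → push 1. Stack: [1, 1]
BINARY_OP + → 1 + 1 = 2. Stack: [2]
STORE_FAST i → i=2. Stack: []
LOAD_FAST i → push 2. Stack: [2]
LOAD_CONST → push 2. Stack: [2, 2]
COMPARE_OP bool(<) → 2 vs 2 = False. Stack: [False]
POP_JUMP_IF_FALSE → pop False; jump. Stack: []
LOAD_FAST q → push 17. Stack: [17]
RETURN_VALUE → return 17.

17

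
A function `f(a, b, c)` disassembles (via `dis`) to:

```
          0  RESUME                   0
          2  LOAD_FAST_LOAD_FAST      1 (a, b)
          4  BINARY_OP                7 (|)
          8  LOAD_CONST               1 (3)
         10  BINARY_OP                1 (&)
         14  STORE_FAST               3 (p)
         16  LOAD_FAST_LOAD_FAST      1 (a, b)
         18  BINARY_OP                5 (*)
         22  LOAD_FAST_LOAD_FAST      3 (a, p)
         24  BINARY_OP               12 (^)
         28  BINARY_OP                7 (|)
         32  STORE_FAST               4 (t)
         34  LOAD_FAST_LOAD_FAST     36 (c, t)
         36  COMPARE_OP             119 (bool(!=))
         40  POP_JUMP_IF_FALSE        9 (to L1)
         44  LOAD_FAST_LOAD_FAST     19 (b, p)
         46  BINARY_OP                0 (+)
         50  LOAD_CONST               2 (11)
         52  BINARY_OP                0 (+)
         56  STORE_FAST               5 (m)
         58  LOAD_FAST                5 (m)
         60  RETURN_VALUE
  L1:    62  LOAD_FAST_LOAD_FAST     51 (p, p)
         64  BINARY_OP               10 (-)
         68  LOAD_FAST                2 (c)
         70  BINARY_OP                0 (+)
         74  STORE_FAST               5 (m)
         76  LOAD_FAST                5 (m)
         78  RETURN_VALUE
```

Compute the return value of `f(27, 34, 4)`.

LOAD_FAST_LOAD_FAST a,b → push 27,34. Stack: [27, 34]
BINARY_OP | → 27 | 34 = 59. Stack: [59]
LOAD_CONST → push 3. Stack: [59, 3]
BINARY_OP & → 59 & 3 = 3. Stack: [3]
STORE_FAST p → p=3. Stack: []
LOAD_FAST_LOAD_FAST a,b → push 27,34. Stack: [27, 34]
BINARY_OP * → 27 * 34 = 918. Stack: [918]
LOAD_FAST_LOAD_FAST a,p → push 27,3. Stack: [918, 27, 3]
BINARY_OP ^ → 27 ^ 3 = 24. Stack: [918, 24]
BINARY_OP | → 918 | 24 = 926. Stack: [926]
STORE_FAST t → t=926. Stack: []
LOAD_FAST_LOAD_FAST c,t → push 4,926. Stack: [4, 926]
COMPARE_OP bool(!=) → 4 vs 926 = True. Stack: [True]
POP_JUMP_IF_FALSE → pop True; no jump. Stack: []
LOAD_FAST_LOAD_FAST b,p → push 34,3. Stack: [34, 3]
BINARY_OP + → 34 + 3 = 37. Stack: [37]
LOAD_CONST → push 11. Stack: [37, 11]
BINARY_OP + → 37 + 11 = 48. Stack: [48]
STORE_FAST m → m=48. Stack: []
LOAD_FAST m → push 48. Stack: [48]
RETURN_VALUE → return 48.

48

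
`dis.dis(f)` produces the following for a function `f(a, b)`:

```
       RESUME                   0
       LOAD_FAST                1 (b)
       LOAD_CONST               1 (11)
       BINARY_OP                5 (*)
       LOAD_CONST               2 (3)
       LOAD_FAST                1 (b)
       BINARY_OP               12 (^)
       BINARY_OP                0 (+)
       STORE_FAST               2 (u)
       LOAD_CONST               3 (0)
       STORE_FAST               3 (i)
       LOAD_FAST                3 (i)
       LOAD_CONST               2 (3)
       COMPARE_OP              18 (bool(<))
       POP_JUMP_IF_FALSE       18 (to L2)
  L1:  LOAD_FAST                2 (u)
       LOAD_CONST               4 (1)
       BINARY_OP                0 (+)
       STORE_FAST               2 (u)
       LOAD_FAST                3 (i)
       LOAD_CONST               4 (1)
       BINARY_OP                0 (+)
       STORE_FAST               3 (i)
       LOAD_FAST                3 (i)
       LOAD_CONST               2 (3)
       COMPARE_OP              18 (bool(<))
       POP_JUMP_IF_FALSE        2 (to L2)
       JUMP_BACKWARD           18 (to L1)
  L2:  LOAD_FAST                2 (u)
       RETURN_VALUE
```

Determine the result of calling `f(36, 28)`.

342

LOAD_FAST b → push 28. Stack: [28]
LOAD_CONST → push 11. Stack: [28, 11]
BINARY_OP * → 28 * 11 = 308. Stack: [308]
LOAD_CONST → push 3. Stack: [308, 3]
LOAD_FAST b → push 28. Stack: [308, 3, 28]
BINARY_OP ^ → 3 ^ 28 = 31. Stack: [308, 31]
BINARY_OP + → 308 + 31 = 339. Stack: [339]
STORE_FAST u → u=339. Stack: []
LOAD_CONST → push 0. Stack: [0]
STORE_FAST i → i=0. Stack: []
LOAD_FAST i → push 0. Stack: [0]
LOAD_CONST → push 3. Stack: [0, 3]
COMPARE_OP bool(<) → 0 vs 3 = True. Stack: [True]
POP_JUMP_IF_FALSE → pop True; no jump. Stack: []
LOAD_FAST u → push 339. Stack: [339]
LOAD_CONST → push 1. Stack: [339, 1]
BINARY_OP + → 339 + 1 = 340. Stack: [340]
STORE_FAST u → u=340. Stack: []
LOAD_FAST i → push 0. Stack: [0]
LOAD_CONST → push 1. Stack: [0, 1]
BINARY_OP + → 0 + 1 = 1. Stack: [1]
STORE_FAST i → i=1. Stack: []
LOAD_FAST i → push 1. Stack: [1]
LOAD_CONST → push 3. Stack: [1, 3]
COMPARE_OP bool(<) → 1 vs 3 = True. Stack: [True]
POP_JUMP_IF_FALSE → pop True; no jump. Stack: []
LOAD_FAST u → push 340. Stack: [340]
LOAD_CONST → push 1. Stack: [340, 1]
BINARY_OP + → 340 + 1 = 341. Stack: [341]
STORE_FAST u → u=341. Stack: []
LOAD_FAST i → push 1. Stack: [1]
LOAD_CONST → push 1. Stack: [1, 1]
BINARY_OP + → 1 + 1 = 2. Stack: [2]
STORE_FAST i → i=2. Stack: []
LOAD_FAST i → push 2. Stack: [2]
LOAD_CONST → push 3. Stack: [2, 3]
COMPARE_OP bool(<) → 2 vs 3 = True. Stack: [True]
POP_JUMP_IF_FALSE → pop True; no jump. Stack: []
LOAD_FAST u → push 341. Stack: [341]
LOAD_CONST → push 1. Stack: [341, 1]
BINARY_OP + → 341 + 1 = 342. Stack: [342]
STORE_FAST u → u=342. Stack: []
LOAD_FAST i → push 2. Stack: [2]
LOAD_CONST → push 1. Stack: [2, 1]
BINARY_OP + → 2 + 1 = 3. Stack: [3]
STORE_FAST i → i=3. Stack: []
LOAD_FAST i → push 3. Stack: [3]
LOAD_CONST → push 3. Stack: [3, 3]
COMPARE_OP bool(<) → 3 vs 3 = False. Stack: [False]
POP_JUMP_IF_FALSE → pop False; jump. Stack: []
LOAD_FAST u → push 342. Stack: [342]
RETURN_VALUE → return 342.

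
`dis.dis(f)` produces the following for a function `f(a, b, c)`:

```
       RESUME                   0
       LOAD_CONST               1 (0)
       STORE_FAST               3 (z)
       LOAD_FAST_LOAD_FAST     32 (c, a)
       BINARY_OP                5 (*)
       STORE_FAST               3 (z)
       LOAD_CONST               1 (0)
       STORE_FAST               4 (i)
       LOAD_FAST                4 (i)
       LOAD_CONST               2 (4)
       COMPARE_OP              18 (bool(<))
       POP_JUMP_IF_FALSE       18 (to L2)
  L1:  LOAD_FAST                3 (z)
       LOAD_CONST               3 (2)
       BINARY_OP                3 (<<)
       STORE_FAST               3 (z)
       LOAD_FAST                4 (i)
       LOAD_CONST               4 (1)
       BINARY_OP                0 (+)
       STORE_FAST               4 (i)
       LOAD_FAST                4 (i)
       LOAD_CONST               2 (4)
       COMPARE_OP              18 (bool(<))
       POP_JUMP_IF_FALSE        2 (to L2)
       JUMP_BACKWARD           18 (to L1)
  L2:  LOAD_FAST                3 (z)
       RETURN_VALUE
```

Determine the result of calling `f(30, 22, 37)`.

LOAD_CONST → push 0. Stack: [0]
STORE_FAST z → z=0. Stack: []
LOAD_FAST_LOAD_FAST c,a → push 37,30. Stack: [37, 30]
BINARY_OP * → 37 * 30 = 1110. Stack: [1110]
STORE_FAST z → z=1110. Stack: []
LOAD_CONST → push 0. Stack: [0]
STORE_FAST i → i=0. Stack: []
LOAD_FAST i → push 0. Stack: [0]
LOAD_CONST → push 4. Stack: [0, 4]
COMPARE_OP bool(<) → 0 vs 4 = True. Stack: [True]
POP_JUMP_IF_FALSE → pop True; no jump. Stack: []
LOAD_FAST z → push 1110. Stack: [1110]
LOAD_CONST → push 2. Stack: [1110, 2]
BINARY_OP << → 1110 << 2 = 4440. Stack: [4440]
STORE_FAST z → z=4440. Stack: []
LOAD_FAST i → push 0. Stack: [0]
LOAD_CONST → push 1. Stack: [0, 1]
BINARY_OP + → 0 + 1 = 1. Stack: [1]
STORE_FAST i → i=1. Stack: []
LOAD_FAST i → push 1. Stack: [1]
LOAD_CONST → push 4. Stack: [1, 4]
COMPARE_OP bool(<) → 1 vs 4 = True. Stack: [True]
POP_JUMP_IF_FALSE → pop True; no jump. Stack: []
LOAD_FAST z → push 4440. Stack: [4440]
LOAD_CONST → push 2. Stack: [4440, 2]
BINARY_OP << → 4440 << 2 = 17760. Stack: [17760]
STORE_FAST z → z=17760. Stack: []
LOAD_FAST i → push 1. Stack: [1]
LOAD_CONST → push 1. Stack: [1, 1]
BINARY_OP + → 1 + 1 = 2. Stack: [2]
STORE_FAST i → i=2. Stack: []
LOAD_FAST i → push 2. Stack: [2]
LOAD_CONST → push 4. Stack: [2, 4]
COMPARE_OP bool(<) → 2 vs 4 = True. Stack: [True]
POP_JUMP_IF_FALSE → pop True; no jump. Stack: []
LOAD_FAST z → push 17760. Stack: [17760]
LOAD_CONST → push 2. Stack: [17760, 2]
BINARY_OP << → 17760 << 2 = 71040. Stack: [71040]
STORE_FAST z → z=71040. Stack: []
LOAD_FAST i → push 2. Stack: [2]
LOAD_CONST → push 1. Stack: [2, 1]
BINARY_OP + → 2 + 1 = 3. Stack: [3]
STORE_FAST i → i=3. Stack: []
LOAD_FAST i → push 3. Stack: [3]
LOAD_CONST → push 4. Stack: [3, 4]
COMPARE_OP bool(<) → 3 vs 4 = True. Stack: [True]
POP_JUMP_IF_FALSE → pop True; no jump. Stack: []
LOAD_FAST z → push 71040. Stack: [71040]
LOAD_CONST → push 2. Stack: [71040, 2]
BINARY_OP << → 71040 << 2 = 284160. Stack: [284160]
STORE_FAST z → z=284160. Stack: []
LOAD_FAST i → push 3. Stack: [3]
LOAD_CONST → push 1. Stack: [3, 1]
BINARY_OP + → 3 + 1 = 4. Stack: [4]
STORE_FAST i → i=4. Stack: []
LOAD_FAST i → push 4. Stack: [4]
LOAD_CONST → push 4. Stack: [4, 4]
COMPARE_OP bool(<) → 4 vs 4 = False. Stack: [False]
POP_JUMP_IF_FALSE → pop False; jump. Stack: []
LOAD_FAST z → push 284160. Stack: [284160]
RETURN_VALUE → return 284160.

284160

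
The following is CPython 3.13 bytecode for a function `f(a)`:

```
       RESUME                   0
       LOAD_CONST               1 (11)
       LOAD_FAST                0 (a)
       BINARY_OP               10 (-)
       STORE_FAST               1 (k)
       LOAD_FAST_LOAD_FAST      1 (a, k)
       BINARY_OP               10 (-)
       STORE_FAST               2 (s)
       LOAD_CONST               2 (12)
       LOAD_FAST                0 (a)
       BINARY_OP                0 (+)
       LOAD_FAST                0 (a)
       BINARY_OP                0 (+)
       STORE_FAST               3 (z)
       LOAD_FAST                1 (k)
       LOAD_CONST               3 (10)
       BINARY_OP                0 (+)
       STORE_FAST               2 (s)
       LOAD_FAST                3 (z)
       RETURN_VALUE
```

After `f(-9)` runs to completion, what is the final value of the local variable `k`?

LOAD_CONST → push 11. Stack: [11]
LOAD_FAST a → push -9. Stack: [11, -9]
BINARY_OP - → 11 - -9 = 20. Stack: [20]
STORE_FAST k → k=20. Stack: []
LOAD_FAST_LOAD_FAST a,k → push -9,20. Stack: [-9, 20]
BINARY_OP - → -9 - 20 = -29. Stack: [-29]
STORE_FAST s → s=-29. Stack: []
LOAD_CONST → push 12. Stack: [12]
LOAD_FAST a → push -9. Stack: [12, -9]
BINARY_OP + → 12 + -9 = 3. Stack: [3]
LOAD_FAST a → push -9. Stack: [3, -9]
BINARY_OP + → 3 + -9 = -6. Stack: [-6]
STORE_FAST z → z=-6. Stack: []
LOAD_FAST k → push 20. Stack: [20]
LOAD_CONST → push 10. Stack: [20, 10]
BINARY_OP + → 20 + 10 = 30. Stack: [30]
STORE_FAST s → s=30. Stack: []
LOAD_FAST z → push -6. Stack: [-6]
RETURN_VALUE → return -6.

20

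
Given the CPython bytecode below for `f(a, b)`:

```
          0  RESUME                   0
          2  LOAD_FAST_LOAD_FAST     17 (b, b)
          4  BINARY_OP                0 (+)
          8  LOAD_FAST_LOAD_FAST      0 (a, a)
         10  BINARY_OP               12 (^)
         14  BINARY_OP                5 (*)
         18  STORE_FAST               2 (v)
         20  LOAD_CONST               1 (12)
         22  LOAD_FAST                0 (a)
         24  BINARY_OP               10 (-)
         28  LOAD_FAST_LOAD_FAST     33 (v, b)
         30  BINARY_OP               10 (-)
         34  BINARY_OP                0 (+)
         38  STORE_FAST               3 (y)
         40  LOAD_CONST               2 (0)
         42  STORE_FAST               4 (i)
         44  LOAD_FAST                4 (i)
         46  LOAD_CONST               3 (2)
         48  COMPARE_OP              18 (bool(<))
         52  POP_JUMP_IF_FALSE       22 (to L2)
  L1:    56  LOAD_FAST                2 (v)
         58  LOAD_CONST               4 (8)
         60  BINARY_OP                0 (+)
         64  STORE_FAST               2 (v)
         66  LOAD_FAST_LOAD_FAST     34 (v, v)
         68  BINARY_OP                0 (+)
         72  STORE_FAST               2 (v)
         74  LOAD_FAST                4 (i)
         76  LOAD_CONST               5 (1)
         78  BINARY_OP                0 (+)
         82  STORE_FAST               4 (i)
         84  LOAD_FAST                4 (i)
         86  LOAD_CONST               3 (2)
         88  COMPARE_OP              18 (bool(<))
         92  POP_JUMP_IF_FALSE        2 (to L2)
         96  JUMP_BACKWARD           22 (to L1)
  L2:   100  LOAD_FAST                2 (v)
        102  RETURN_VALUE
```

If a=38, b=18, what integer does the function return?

LOAD_FAST_LOAD_FAST b,b → push 18,18. Stack: [18, 18]
BINARY_OP + → 18 + 18 = 36. Stack: [36]
LOAD_FAST_LOAD_FAST a,a → push 38,38. Stack: [36, 38, 38]
BINARY_OP ^ → 38 ^ 38 = 0. Stack: [36, 0]
BINARY_OP * → 36 * 0 = 0. Stack: [0]
STORE_FAST v → v=0. Stack: []
LOAD_CONST → push 12. Stack: [12]
LOAD_FAST a → push 38. Stack: [12, 38]
BINARY_OP - → 12 - 38 = -26. Stack: [-26]
LOAD_FAST_LOAD_FAST v,b → push 0,18. Stack: [-26, 0, 18]
BINARY_OP - → 0 - 18 = -18. Stack: [-26, -18]
BINARY_OP + → -26 + -18 = -44. Stack: [-44]
STORE_FAST y → y=-44. Stack: []
LOAD_CONST → push 0. Stack: [0]
STORE_FAST i → i=0. Stack: []
LOAD_FAST i → push 0. Stack: [0]
LOAD_CONST → push 2. Stack: [0, 2]
COMPARE_OP bool(<) → 0 vs 2 = True. Stack: [True]
POP_JUMP_IF_FALSE → pop True; no jump. Stack: []
LOAD_FAST v → push 0. Stack: [0]
LOAD_CONST → push 8. Stack: [0, 8]
BINARY_OP + → 0 + 8 = 8. Stack: [8]
STORE_FAST v → v=8. Stack: []
LOAD_FAST_LOAD_FAST v,v → push 8,8. Stack: [8, 8]
BINARY_OP + → 8 + 8 = 16. Stack: [16]
STORE_FAST v → v=16. Stack: []
LOAD_FAST i → push 0. Stack: [0]
LOAD_CONST → push 1. Stack: [0, 1]
BINARY_OP + → 0 + 1 = 1. Stack: [1]
STORE_FAST i → i=1. Stack: []
LOAD_FAST i → push 1. Stack: [1]
LOAD_CONST → push 2. Stack: [1, 2]
COMPARE_OP bool(<) → 1 vs 2 = True. Stack: [True]
POP_JUMP_IF_FALSE → pop True; no jump. Stack: []
LOAD_FAST v → push 16. Stack: [16]
LOAD_CONST → push 8. Stack: [16, 8]
BINARY_OP + → 16 + 8 = 24. Stack: [24]
STORE_FAST v → v=24. Stack: []
LOAD_FAST_LOAD_FAST v,v → push 24,24. Stack: [24, 24]
BINARY_OP + → 24 + 24 = 48. Stack: [48]
STORE_FAST v → v=48. Stack: []
LOAD_FAST i → push 1. Stack: [1]
LOAD_CONST → push 1. Stack: [1, 1]
BINARY_OP + → 1 + 1 = 2. Stack: [2]
STORE_FAST i → i=2. Stack: []
LOAD_FAST i → push 2. Stack: [2]
LOAD_CONST → push 2. Stack: [2, 2]
COMPARE_OP bool(<) → 2 vs 2 = False. Stack: [False]
POP_JUMP_IF_FALSE → pop False; jump. Stack: []
LOAD_FAST v → push 48. Stack: [48]
RETURN_VALUE → return 48.

48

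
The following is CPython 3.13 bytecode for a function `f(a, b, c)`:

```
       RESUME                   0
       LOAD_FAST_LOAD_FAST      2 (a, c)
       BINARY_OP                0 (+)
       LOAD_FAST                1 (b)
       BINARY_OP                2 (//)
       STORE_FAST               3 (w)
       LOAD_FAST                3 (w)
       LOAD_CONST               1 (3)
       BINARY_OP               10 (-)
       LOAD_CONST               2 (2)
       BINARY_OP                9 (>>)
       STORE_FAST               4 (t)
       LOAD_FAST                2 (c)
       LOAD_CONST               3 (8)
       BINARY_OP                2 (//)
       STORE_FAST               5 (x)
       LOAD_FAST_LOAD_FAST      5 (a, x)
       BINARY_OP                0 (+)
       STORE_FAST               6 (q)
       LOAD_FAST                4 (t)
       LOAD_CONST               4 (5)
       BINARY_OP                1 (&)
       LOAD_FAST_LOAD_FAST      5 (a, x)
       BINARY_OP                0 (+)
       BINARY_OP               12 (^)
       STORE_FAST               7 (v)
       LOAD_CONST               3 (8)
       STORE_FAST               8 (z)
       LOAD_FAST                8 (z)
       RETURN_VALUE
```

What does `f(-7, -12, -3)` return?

LOAD_FAST_LOAD_FAST a,c → push -7,-3. Stack: [-7, -3]
BINARY_OP + → -7 + -3 = -10. Stack: [-10]
LOAD_FAST b → push -12. Stack: [-10, -12]
BINARY_OP // → -10 // -12 = 0. Stack: [0]
STORE_FAST w → w=0. Stack: []
LOAD_FAST w → push 0. Stack: [0]
LOAD_CONST → push 3. Stack: [0, 3]
BINARY_OP - → 0 - 3 = -3. Stack: [-3]
LOAD_CONST → push 2. Stack: [-3, 2]
BINARY_OP >> → -3 >> 2 = -1. Stack: [-1]
STORE_FAST t → t=-1. Stack: []
LOAD_FAST c → push -3. Stack: [-3]
LOAD_CONST → push 8. Stack: [-3, 8]
BINARY_OP // → -3 // 8 = -1. Stack: [-1]
STORE_FAST x → x=-1. Stack: []
LOAD_FAST_LOAD_FAST a,x → push -7,-1. Stack: [-7, -1]
BINARY_OP + → -7 + -1 = -8. Stack: [-8]
STORE_FAST q → q=-8. Stack: []
LOAD_FAST t → push -1. Stack: [-1]
LOAD_CONST → push 5. Stack: [-1, 5]
BINARY_OP & → -1 & 5 = 5. Stack: [5]
LOAD_FAST_LOAD_FAST a,x → push -7,-1. Stack: [5, -7, -1]
BINARY_OP + → -7 + -1 = -8. Stack: [5, -8]
BINARY_OP ^ → 5 ^ -8 = -3. Stack: [-3]
STORE_FAST v → v=-3. Stack: []
LOAD_CONST → push 8. Stack: [8]
STORE_FAST z → z=8. Stack: []
LOAD_FAST z → push 8. Stack: [8]
RETURN_VALUE → return 8.

8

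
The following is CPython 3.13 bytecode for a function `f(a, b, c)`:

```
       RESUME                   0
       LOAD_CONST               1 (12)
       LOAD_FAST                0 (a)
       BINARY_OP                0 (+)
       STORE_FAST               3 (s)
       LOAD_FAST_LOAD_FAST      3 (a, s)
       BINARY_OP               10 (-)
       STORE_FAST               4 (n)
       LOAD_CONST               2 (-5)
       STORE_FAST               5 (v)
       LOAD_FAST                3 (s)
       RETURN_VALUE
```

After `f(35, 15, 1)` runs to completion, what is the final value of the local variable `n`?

LOAD_CONST → push 12. Stack: [12]
LOAD_FAST a → push 35. Stack: [12, 35]
BINARY_OP + → 12 + 35 = 47. Stack: [47]
STORE_FAST s → s=47. Stack: []
LOAD_FAST_LOAD_FAST a,s → push 35,47. Stack: [35, 47]
BINARY_OP - → 35 - 47 = -12. Stack: [-12]
STORE_FAST n → n=-12. Stack: []
LOAD_CONST → push -5. Stack: [-5]
STORE_FAST v → v=-5. Stack: []
LOAD_FAST s → push 47. Stack: [47]
RETURN_VALUE → return 47.

-12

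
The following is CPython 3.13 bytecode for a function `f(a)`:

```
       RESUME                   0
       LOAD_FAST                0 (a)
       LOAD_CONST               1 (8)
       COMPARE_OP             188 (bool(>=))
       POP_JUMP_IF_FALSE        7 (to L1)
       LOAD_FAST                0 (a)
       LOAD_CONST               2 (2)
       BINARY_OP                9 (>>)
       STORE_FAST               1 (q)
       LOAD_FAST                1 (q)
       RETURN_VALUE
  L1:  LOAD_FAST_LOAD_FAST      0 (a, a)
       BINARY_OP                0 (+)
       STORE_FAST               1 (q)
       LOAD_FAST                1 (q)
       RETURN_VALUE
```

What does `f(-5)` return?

-10

LOAD_FAST a → push -5. Stack: [-5]
LOAD_CONST → push 8. Stack: [-5, 8]
COMPARE_OP bool(>=) → -5 vs 8 = False. Stack: [False]
POP_JUMP_IF_FALSE → pop False; jump. Stack: []
LOAD_FAST_LOAD_FAST a,a → push -5,-5. Stack: [-5, -5]
BINARY_OP + → -5 + -5 = -10. Stack: [-10]
STORE_FAST q → q=-10. Stack: []
LOAD_FAST q → push -10. Stack: [-10]
RETURN_VALUE → return -10.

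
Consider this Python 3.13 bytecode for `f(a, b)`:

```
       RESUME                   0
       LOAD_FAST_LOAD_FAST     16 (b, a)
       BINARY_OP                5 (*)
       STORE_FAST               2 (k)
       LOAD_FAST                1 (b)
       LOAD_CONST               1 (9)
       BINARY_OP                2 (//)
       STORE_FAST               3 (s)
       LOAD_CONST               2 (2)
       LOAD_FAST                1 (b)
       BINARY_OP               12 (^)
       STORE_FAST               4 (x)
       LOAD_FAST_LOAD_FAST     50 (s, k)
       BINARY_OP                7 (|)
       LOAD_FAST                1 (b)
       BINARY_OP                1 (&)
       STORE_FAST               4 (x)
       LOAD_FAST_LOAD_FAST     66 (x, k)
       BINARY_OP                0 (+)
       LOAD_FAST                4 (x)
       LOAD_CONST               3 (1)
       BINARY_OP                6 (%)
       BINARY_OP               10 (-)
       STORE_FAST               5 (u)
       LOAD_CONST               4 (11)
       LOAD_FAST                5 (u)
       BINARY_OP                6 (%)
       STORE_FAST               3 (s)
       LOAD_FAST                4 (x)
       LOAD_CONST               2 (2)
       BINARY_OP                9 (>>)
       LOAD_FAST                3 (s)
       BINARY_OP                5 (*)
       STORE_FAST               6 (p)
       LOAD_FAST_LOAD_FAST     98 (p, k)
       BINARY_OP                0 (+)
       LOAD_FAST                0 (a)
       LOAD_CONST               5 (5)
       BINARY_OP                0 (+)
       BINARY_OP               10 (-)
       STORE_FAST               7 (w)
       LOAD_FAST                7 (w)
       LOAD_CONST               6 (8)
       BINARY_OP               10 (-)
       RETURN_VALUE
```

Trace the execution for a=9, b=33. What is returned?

363

LOAD_FAST_LOAD_FAST b,a → push 33,9. Stack: [33, 9]
BINARY_OP * → 33 * 9 = 297. Stack: [297]
STORE_FAST k → k=297. Stack: []
LOAD_FAST b → push 33. Stack: [33]
LOAD_CONST → push 9. Stack: [33, 9]
BINARY_OP // → 33 // 9 = 3. Stack: [3]
STORE_FAST s → s=3. Stack: []
LOAD_CONST → push 2. Stack: [2]
LOAD_FAST b → push 33. Stack: [2, 33]
BINARY_OP ^ → 2 ^ 33 = 35. Stack: [35]
STORE_FAST x → x=35. Stack: []
LOAD_FAST_LOAD_FAST s,k → push 3,297. Stack: [3, 297]
BINARY_OP | → 3 | 297 = 299. Stack: [299]
LOAD_FAST b → push 33. Stack: [299, 33]
BINARY_OP & → 299 & 33 = 33. Stack: [33]
STORE_FAST x → x=33. Stack: []
LOAD_FAST_LOAD_FAST x,k → push 33,297. Stack: [33, 297]
BINARY_OP + → 33 + 297 = 330. Stack: [330]
LOAD_FAST x → push 33. Stack: [330, 33]
LOAD_CONST → push 1. Stack: [330, 33, 1]
BINARY_OP % → 33 % 1 = 0. Stack: [330, 0]
BINARY_OP - → 330 - 0 = 330. Stack: [330]
STORE_FAST u → u=330. Stack: []
LOAD_CONST → push 11. Stack: [11]
LOAD_FAST u → push 330. Stack: [11, 330]
BINARY_OP % → 11 % 330 = 11. Stack: [11]
STORE_FAST s → s=11. Stack: []
LOAD_FAST x → push 33. Stack: [33]
LOAD_CONST → push 2. Stack: [33, 2]
BINARY_OP >> → 33 >> 2 = 8. Stack: [8]
LOAD_FAST s → push 11. Stack: [8, 11]
BINARY_OP * → 8 * 11 = 88. Stack: [88]
STORE_FAST p → p=88. Stack: []
LOAD_FAST_LOAD_FAST p,k → push 88,297. Stack: [88, 297]
BINARY_OP + → 88 + 297 = 385. Stack: [385]
LOAD_FAST a → push 9. Stack: [385, 9]
LOAD_CONST → push 5. Stack: [385, 9, 5]
BINARY_OP + → 9 + 5 = 14. Stack: [385, 14]
BINARY_OP - → 385 - 14 = 371. Stack: [371]
STORE_FAST w → w=371. Stack: []
LOAD_FAST w → push 371. Stack: [371]
LOAD_CONST → push 8. Stack: [371, 8]
BINARY_OP - → 371 - 8 = 363. Stack: [363]
RETURN_VALUE → return 363.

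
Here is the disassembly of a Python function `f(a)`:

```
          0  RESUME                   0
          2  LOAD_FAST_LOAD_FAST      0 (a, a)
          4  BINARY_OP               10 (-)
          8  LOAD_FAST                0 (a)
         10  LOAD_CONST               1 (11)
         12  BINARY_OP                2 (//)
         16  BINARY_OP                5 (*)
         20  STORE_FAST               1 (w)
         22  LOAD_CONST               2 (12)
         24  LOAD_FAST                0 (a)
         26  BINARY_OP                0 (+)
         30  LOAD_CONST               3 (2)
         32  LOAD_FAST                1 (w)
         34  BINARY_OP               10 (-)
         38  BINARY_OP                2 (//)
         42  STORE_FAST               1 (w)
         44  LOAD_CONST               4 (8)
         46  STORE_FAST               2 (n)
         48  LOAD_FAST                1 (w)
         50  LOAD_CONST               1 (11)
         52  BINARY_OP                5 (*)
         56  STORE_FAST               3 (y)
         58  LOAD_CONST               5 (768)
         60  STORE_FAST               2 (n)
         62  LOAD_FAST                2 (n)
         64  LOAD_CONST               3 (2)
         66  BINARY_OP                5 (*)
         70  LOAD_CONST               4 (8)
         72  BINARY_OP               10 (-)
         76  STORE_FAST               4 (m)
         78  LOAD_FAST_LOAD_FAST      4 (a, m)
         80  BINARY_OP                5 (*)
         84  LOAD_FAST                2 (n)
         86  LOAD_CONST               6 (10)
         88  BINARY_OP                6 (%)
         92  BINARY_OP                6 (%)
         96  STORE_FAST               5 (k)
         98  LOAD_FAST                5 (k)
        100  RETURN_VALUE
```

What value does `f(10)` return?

LOAD_FAST_LOAD_FAST a,a → push 10,10. Stack: [10, 10]
BINARY_OP - → 10 - 10 = 0. Stack: [0]
LOAD_FAST a → push 10. Stack: [0, 10]
LOAD_CONST → push 11. Stack: [0, 10, 11]
BINARY_OP // → 10 // 11 = 0. Stack: [0, 0]
BINARY_OP * → 0 * 0 = 0. Stack: [0]
STORE_FAST w → w=0. Stack: []
LOAD_CONST → push 12. Stack: [12]
LOAD_FAST a → push 10. Stack: [12, 10]
BINARY_OP + → 12 + 10 = 22. Stack: [22]
LOAD_CONST → push 2. Stack: [22, 2]
LOAD_FAST w → push 0. Stack: [22, 2, 0]
BINARY_OP - → 2 - 0 = 2. Stack: [22, 2]
BINARY_OP // → 22 // 2 = 11. Stack: [11]
STORE_FAST w → w=11. Stack: []
LOAD_CONST → push 8. Stack: [8]
STORE_FAST n → n=8. Stack: []
LOAD_FAST w → push 11. Stack: [11]
LOAD_CONST → push 11. Stack: [11, 11]
BINARY_OP * → 11 * 11 = 121. Stack: [121]
STORE_FAST y → y=121. Stack: []
LOAD_CONST → push 768. Stack: [768]
STORE_FAST n → n=768. Stack: []
LOAD_FAST n → push 768. Stack: [768]
LOAD_CONST → push 2. Stack: [768, 2]
BINARY_OP * → 768 * 2 = 1536. Stack: [1536]
LOAD_CONST → push 8. Stack: [1536, 8]
BINARY_OP - → 1536 - 8 = 1528. Stack: [1528]
STORE_FAST m → m=1528. Stack: []
LOAD_FAST_LOAD_FAST a,m → push 10,1528. Stack: [10, 1528]
BINARY_OP * → 10 * 1528 = 15280. Stack: [15280]
LOAD_FAST n → push 768. Stack: [15280, 768]
LOAD_CONST → push 10. Stack: [15280, 768, 10]
BINARY_OP % → 768 % 10 = 8. Stack: [15280, 8]
BINARY_OP % → 15280 % 8 = 0. Stack: [0]
STORE_FAST k → k=0. Stack: []
LOAD_FAST k → push 0. Stack: [0]
RETURN_VALUE → return 0.

0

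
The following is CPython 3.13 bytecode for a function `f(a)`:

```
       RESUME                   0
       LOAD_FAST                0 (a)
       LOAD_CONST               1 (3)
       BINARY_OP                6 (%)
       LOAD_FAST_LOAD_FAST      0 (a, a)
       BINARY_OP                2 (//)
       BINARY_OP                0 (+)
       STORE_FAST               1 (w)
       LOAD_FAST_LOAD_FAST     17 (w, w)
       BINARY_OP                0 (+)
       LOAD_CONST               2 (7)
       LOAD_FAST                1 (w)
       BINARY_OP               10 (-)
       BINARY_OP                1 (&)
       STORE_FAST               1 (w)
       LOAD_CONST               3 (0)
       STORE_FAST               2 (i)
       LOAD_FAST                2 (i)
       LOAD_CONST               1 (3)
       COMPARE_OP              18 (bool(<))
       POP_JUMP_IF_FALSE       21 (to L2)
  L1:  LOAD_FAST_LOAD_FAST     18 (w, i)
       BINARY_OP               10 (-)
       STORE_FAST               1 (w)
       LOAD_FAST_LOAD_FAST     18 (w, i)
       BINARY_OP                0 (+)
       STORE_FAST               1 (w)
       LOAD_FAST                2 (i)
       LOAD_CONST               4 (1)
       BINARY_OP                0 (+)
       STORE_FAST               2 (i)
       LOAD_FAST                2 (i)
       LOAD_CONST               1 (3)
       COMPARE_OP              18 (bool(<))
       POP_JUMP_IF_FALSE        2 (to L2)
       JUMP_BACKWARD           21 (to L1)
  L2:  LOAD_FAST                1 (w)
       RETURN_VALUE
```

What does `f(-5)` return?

4

LOAD_FAST a → push -5. Stack: [-5]
LOAD_CONST → push 3. Stack: [-5, 3]
BINARY_OP % → -5 % 3 = 1. Stack: [1]
LOAD_FAST_LOAD_FAST a,a → push -5,-5. Stack: [1, -5, -5]
BINARY_OP // → -5 // -5 = 1. Stack: [1, 1]
BINARY_OP + → 1 + 1 = 2. Stack: [2]
STORE_FAST w → w=2. Stack: []
LOAD_FAST_LOAD_FAST w,w → push 2,2. Stack: [2, 2]
BINARY_OP + → 2 + 2 = 4. Stack: [4]
LOAD_CONST → push 7. Stack: [4, 7]
LOAD_FAST w → push 2. Stack: [4, 7, 2]
BINARY_OP - → 7 - 2 = 5. Stack: [4, 5]
BINARY_OP & → 4 & 5 = 4. Stack: [4]
STORE_FAST w → w=4. Stack: []
LOAD_CONST → push 0. Stack: [0]
STORE_FAST i → i=0. Stack: []
LOAD_FAST i → push 0. Stack: [0]
LOAD_CONST → push 3. Stack: [0, 3]
COMPARE_OP bool(<) → 0 vs 3 = True. Stack: [True]
POP_JUMP_IF_FALSE → pop True; no jump. Stack: []
LOAD_FAST_LOAD_FAST w,i → push 4,0. Stack: [4, 0]
BINARY_OP - → 4 - 0 = 4. Stack: [4]
STORE_FAST w → w=4. Stack: []
LOAD_FAST_LOAD_FAST w,i → push 4,0. Stack: [4, 0]
BINARY_OP + → 4 + 0 = 4. Stack: [4]
STORE_FAST w → w=4. Stack: []
LOAD_FAST i → push 0. Stack: [0]
LOAD_CONST → push 1. Stack: [0, 1]
BINARY_OP + → 0 + 1 = 1. Stack: [1]
STORE_FAST i → i=1. Stack: []
LOAD_FAST i → push 1. Stack: [1]
LOAD_CONST → push 3. Stack: [1, 3]
COMPARE_OP bool(<) → 1 vs 3 = True. Stack: [True]
POP_JUMP_IF_FALSE → pop True; no jump. Stack: []
LOAD_FAST_LOAD_FAST w,i → push 4,1. Stack: [4, 1]
BINARY_OP - → 4 - 1 = 3. Stack: [3]
STORE_FAST w → w=3. Stack: []
LOAD_FAST_LOAD_FAST w,i → push 3,1. Stack: [3, 1]
BINARY_OP + → 3 + 1 = 4. Stack: [4]
STORE_FAST w → w=4. Stack: []
LOAD_FAST i → push 1. Stack: [1]
LOAD_CONST → push 1. Stack: [1, 1]
BINARY_OP + → 1 + 1 = 2. Stack: [2]
STORE_FAST i → i=2. Stack: []
LOAD_FAST i → push 2. Stack: [2]
LOAD_CONST → push 3. Stack: [2, 3]
COMPARE_OP bool(<) → 2 vs 3 = True. Stack: [True]
POP_JUMP_IF_FALSE → pop True; no jump. Stack: []
LOAD_FAST_LOAD_FAST w,i → push 4,2. Stack: [4, 2]
BINARY_OP - → 4 - 2 = 2. Stack: [2]
STORE_FAST w → w=2. Stack: []
LOAD_FAST_LOAD_FAST w,i → push 2,2. Stack: [2, 2]
BINARY_OP + → 2 + 2 = 4. Stack: [4]
STORE_FAST w → w=4. Stack: []
LOAD_FAST i → push 2. Stack: [2]
LOAD_CONST → push 1. Stack: [2, 1]
BINARY_OP + → 2 + 1 = 3. Stack: [3]
STORE_FAST i → i=3. Stack: []
LOAD_FAST i → push 3. Stack: [3]
LOAD_CONST → push 3. Stack: [3, 3]
COMPARE_OP bool(<) → 3 vs 3 = False. Stack: [False]
POP_JUMP_IF_FALSE → pop False; jump. Stack: []
LOAD_FAST w → push 4. Stack: [4]
RETURN_VALUE → return 4.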